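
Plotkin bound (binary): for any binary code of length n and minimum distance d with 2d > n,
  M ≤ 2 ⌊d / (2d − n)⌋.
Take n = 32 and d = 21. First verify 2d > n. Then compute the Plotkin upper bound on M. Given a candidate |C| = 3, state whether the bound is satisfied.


Plotkin bound M ≤ 4; given |C| = 3 ≤ bound (satisfied).

Check applicability: 2d = 42, n = 32.
2d − n = 10 > 0, so Plotkin applies.
Compute d/(2d−n) = 21/10 ≈ 2.1000.
⌊d/(2d−n)⌋ = 2.
Plotkin bound: M ≤ 2·2 = 4.
Given |C| = 3, check: satisfied.
This |C| is below the Plotkin bound.


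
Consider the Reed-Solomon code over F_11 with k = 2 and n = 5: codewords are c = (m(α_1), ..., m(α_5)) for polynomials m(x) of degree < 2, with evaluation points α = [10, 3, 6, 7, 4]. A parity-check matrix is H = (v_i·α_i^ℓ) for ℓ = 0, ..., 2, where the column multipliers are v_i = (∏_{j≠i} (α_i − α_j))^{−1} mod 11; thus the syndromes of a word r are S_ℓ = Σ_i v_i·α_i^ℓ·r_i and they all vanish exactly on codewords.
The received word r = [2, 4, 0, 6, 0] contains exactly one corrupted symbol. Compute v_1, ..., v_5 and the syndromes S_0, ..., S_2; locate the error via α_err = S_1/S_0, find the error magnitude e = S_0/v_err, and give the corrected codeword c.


S = (7, 6, 2), error at position 5, error magnitude e = 1, c = [2, 4, 0, 6, 10].

Step 1: column multipliers v_i = (∏_{j≠i}(α_i − α_j))^{−1} mod 11.
  i = 1 (α = 10): (10−3)(10−6)(10−7)(10−4) = 7·4·3·6 = 504 ≡ 9, so v_1 = 9^{−1} = 5 (mod 11).
  i = 2 (α = 3): (3−10)(3−6)(3−7)(3−4) = (−7)·(−3)·(−4)·(−1) = 84 ≡ 7, so v_2 = 7^{−1} = 8 (mod 11).
  i = 3 (α = 6): (6−10)(6−3)(6−7)(6−4) = (−4)·3·(−1)·2 = 24 ≡ 2, so v_3 = 2^{−1} = 6 (mod 11).
  i = 4 (α = 7): (7−10)(7−3)(7−6)(7−4) = (−3)·4·1·3 = −36 ≡ 8, so v_4 = 8^{−1} = 7 (mod 11).
  i = 5 (α = 4): (4−10)(4−3)(4−6)(4−7) = (−6)·1·(−2)·(−3) = −36 ≡ 8, so v_5 = 8^{−1} = 7 (mod 11).
  v = [5, 8, 6, 7, 7].
Step 2: syndromes of r = [2, 4, 0, 6, 0] (all sums mod 11).
  S_0 = Σ v_i r_i = 5·2 + 8·4 + 6·0 + 7·6 + 7·0 = 84 ≡ 7.
  S_1 = Σ v_i α_i r_i = 5·10·2 + 8·3·4 + 6·6·0 + 7·7·6 + 7·4·0 = 490 ≡ 6.
  α_i^2 mod 11 = [1, 9, 3, 5, 5].
  S_2 = Σ v_i α_i^2 r_i = 5·1·2 + 8·9·4 + 6·3·0 + 7·5·6 + 7·5·0 = 508 ≡ 2.
  S = (7, 6, 2) ≠ 0, so r is not a codeword (an error is present).
Step 3: locate the error. For a single error e at position i, S_ℓ = v_i·e·α_i^ℓ, so α_err = S_1/S_0.
  S_0^{−1} = 7^{−1} = 8 (mod 11), so α_err = 6·8 = 48 ≡ 4 = α_5. Error position i = 5.
  Consistency check: S_2/S_1 = 2·2 = 4 ≡ 4 = α_err ✓ (single-error assumption holds).
Step 4: error magnitude e = S_0/v_5 = S_0·∏_{j≠5}(α_5 − α_j) = 7·8 = 56 ≡ 1 (mod 11).
Step 5: correct position 5: c_5 = r_5 − e = 0 − 1 ≡ 10 (mod 11). Hence c = [2, 4, 0, 6, 10].
  Check: interpolating c through the α_i gives m(x) = 8 + 6·x (degree < 2) with m(α_i) = c_i for every i, so c is indeed a codeword.


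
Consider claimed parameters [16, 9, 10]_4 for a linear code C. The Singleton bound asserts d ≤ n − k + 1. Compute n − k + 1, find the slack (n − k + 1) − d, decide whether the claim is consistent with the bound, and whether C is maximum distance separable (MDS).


Singleton RHS = n − k + 1 = 8, slack = -2, bound violated (no such code; not MDS).

Singleton bound: d ≤ n − k + 1.
Here n = 16, k = 9, so n − k + 1 = 8.
Given d = 10, check d ≤ 8: NO.
Slack = (n − k + 1) − d = -2.
The slack is negative: d = 10 exceeds n − k + 1 = 8 by 2, so the Singleton bound is violated and no linear [16, 9, 10]_4 code can exist. In particular it is not MDS (MDS requires d = n − k + 1 exactly).
Description: the claimed parameters are [16, 9, 10]_4; such a code would be impossible (violates the Singleton bound).


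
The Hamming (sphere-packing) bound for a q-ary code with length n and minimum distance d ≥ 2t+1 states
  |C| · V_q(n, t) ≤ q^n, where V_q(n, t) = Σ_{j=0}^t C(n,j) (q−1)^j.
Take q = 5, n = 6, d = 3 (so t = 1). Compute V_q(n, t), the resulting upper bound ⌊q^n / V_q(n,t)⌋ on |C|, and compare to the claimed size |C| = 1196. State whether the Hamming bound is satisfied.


V_q(n, t) = 25, q^n = 15625, Hamming bound = 625, |C| = 1196 > bound (violated).

Step 1: Compute V_q(n, t) = Σ_{j=0}^1 C(n, j) (q−1)^j.
  j = 0: C(6,0)·(4)^0 = 1·1 = 1.
  j = 1: C(6,1)·(4)^1 = 6·4 = 24.
  V_q(n, t) = 1 + 24 = 25.
Step 2: q^n = 5^6 = 15625.
Step 3: Hamming bound ⌊q^n / V_q(n,t)⌋ = ⌊15625/25⌋ = 625.
Step 4: Compare |C| = 1196 to 625: violated.
The claimed |C| lies above the Hamming bound, so no 5-ary code of length 6 with d ≥ 3 can have 1196 codewords.


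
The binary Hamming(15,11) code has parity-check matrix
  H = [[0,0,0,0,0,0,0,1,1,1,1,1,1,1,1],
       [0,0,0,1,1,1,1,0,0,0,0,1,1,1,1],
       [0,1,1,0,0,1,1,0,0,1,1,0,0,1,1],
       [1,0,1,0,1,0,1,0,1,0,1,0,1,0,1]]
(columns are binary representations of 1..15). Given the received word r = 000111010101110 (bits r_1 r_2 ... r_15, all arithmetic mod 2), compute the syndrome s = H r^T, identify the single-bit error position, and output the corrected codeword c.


s = (1, 0, 1, 0)^T, error position = 10, corrected codeword c = 000111010001110

Compute s = H r^T mod 2 one row at a time:
  s_1 = 1 + 0 + 1 + 0 + 1 + 1 + 1 + 0 = 5 ≡ 1 (mod 2).
  s_2 = 1 + 1 + 1 + 0 + 1 + 1 + 1 + 0 = 6 ≡ 0 (mod 2).
  s_3 = 0 + 0 + 1 + 0 + 1 + 0 + 1 + 0 = 3 ≡ 1 (mod 2).
  s_4 = 0 + 0 + 1 + 0 + 0 + 0 + 1 + 0 = 2 ≡ 0 (mod 2).
s = (1, 0, 1, 0)^T — this equals column 10 of H (binary 1010), so error is at position 10.
Correct: flip bit 10 of r = 000111010101110 to get c = 000111010001110.


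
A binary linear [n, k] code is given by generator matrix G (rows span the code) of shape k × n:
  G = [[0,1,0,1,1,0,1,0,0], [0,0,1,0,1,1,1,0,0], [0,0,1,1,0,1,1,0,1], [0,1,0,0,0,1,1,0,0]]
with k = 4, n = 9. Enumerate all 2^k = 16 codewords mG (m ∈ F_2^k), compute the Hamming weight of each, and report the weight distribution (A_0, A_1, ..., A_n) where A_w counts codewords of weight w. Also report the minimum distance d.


Weight distribution: A_0 = 1, A_2 = 1, A_3 = 6, A_4 = 5, A_5 = 2, A_6 = 1. Minimum distance d = 2.

Enumerate all 2^4 = 16 messages m ∈ F_2^4.
For each, compute codeword c = mG in F_2^9, then tally its weight.
  m = 0000 → c = 000000000, weight = 0.
  m = 1000 → c = 010110100, weight = 4.
  m = 0100 → c = 001011100, weight = 4.
  m = 1100 → c = 011101000, weight = 4.
  m = 0010 → c = 001101101, weight = 5.
  m = 1010 → c = 011011001, weight = 5.
  m = 0110 → c = 000110001, weight = 3.
  m = 1110 → c = 010000101, weight = 3.
  m = 0001 → c = 010001100, weight = 3.
  m = 1001 → c = 000111000, weight = 3.
  m = 0101 → c = 011010000, weight = 3.
  m = 1101 → c = 001100100, weight = 3.
  m = 0011 → c = 011100001, weight = 4.
  m = 1011 → c = 001010101, weight = 4.
  m = 0111 → c = 010111101, weight = 6.
  m = 1111 → c = 000001001, weight = 2.
Tally weights:
  weight 0: 1 codewords.
  weight 2: 1 codewords.
  weight 3: 6 codewords.
  weight 4: 5 codewords.
  weight 5: 2 codewords.
  weight 6: 1 codewords.
Minimum distance d = smallest w > 0 with A_w > 0 = 2.
Sanity: Σ A_w = 16 = 2^4 = 16 ✓.


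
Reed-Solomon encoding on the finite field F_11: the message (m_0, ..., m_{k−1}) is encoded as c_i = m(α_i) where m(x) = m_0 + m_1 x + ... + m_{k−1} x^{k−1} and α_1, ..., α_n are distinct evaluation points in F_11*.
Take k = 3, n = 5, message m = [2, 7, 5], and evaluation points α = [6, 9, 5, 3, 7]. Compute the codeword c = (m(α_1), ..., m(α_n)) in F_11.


c = [4, 8, 8, 2, 10]

Message polynomial: m(x) = 2 + 7·x + 5·x^2 (mod 11).
For each evaluation point α_i, compute m(α_i) mod 11:
  α_1 = 6: Horner steps 5 → 4 → 4, so m(6) = 4.
  α_2 = 9: Horner steps 5 → 8 → 8, so m(9) = 8.
  α_3 = 5: Horner steps 5 → 10 → 8, so m(5) = 8.
  α_4 = 3: Horner steps 5 → 0 → 2, so m(3) = 2.
  α_5 = 7: Horner steps 5 → 9 → 10, so m(7) = 10.
Codeword c = [4, 8, 8, 2, 10] ∈ F_11^5.


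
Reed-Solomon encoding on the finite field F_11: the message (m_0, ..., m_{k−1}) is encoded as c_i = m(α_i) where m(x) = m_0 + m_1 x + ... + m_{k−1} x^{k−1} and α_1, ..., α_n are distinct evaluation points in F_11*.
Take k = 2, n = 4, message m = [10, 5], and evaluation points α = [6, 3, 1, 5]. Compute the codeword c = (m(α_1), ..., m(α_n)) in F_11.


c = [7, 3, 4, 2]

Message polynomial: m(x) = 10 + 5·x (mod 11).
For each evaluation point α_i, compute m(α_i) mod 11:
  α_1 = 6: Horner steps 5 → 7, so m(6) = 7.
  α_2 = 3: Horner steps 5 → 3, so m(3) = 3.
  α_3 = 1: Horner steps 5 → 4, so m(1) = 4.
  α_4 = 5: Horner steps 5 → 2, so m(5) = 2.
Codeword c = [7, 3, 4, 2] ∈ F_11^4.


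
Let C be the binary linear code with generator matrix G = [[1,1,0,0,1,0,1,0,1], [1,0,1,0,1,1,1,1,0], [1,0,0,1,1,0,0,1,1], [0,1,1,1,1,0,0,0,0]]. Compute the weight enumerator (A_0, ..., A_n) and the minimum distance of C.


Weight distribution: A_0 = 1, A_2 = 1, A_4 = 3, A_5 = 8, A_6 = 3. Minimum distance d = 2.

Enumerate all 2^4 = 16 messages m ∈ F_2^4.
For each, compute codeword c = mG in F_2^9, then tally its weight.
  m = 0000 → c = 000000000, weight = 0.
  m = 1000 → c = 110010101, weight = 5.
  m = 0100 → c = 101011110, weight = 6.
  m = 1100 → c = 011001011, weight = 5.
  m = 0010 → c = 100110011, weight = 5.
  m = 1010 → c = 010100110, weight = 4.
  m = 0110 → c = 001101101, weight = 5.
  m = 1110 → c = 111111000, weight = 6.
  m = 0001 → c = 011110000, weight = 4.
  m = 1001 → c = 101100101, weight = 5.
  m = 0101 → c = 110101110, weight = 6.
  m = 1101 → c = 000111011, weight = 5.
  m = 0011 → c = 111000011, weight = 5.
  m = 1011 → c = 001010110, weight = 4.
  m = 0111 → c = 010011101, weight = 5.
  m = 1111 → c = 100001000, weight = 2.
Tally weights:
  weight 0: 1 codewords.
  weight 2: 1 codewords.
  weight 4: 3 codewords.
  weight 5: 8 codewords.
  weight 6: 3 codewords.
Minimum distance d = smallest w > 0 with A_w > 0 = 2.
Sanity: Σ A_w = 16 = 2^4 = 16 ✓.


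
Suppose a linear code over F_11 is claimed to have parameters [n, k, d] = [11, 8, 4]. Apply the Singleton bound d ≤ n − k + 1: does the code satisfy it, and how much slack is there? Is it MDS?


Singleton RHS = n − k + 1 = 4, slack = 0, bound satisfied, MDS.

Singleton bound: d ≤ n − k + 1.
Here n = 11, k = 8, so n − k + 1 = 4.
Given d = 4, check d ≤ 4: YES.
Slack = (n − k + 1) − d = 0.
The code is MDS (slack = 0).
Description: the claimed parameters are [11, 8, 4]_11; such a code would be MDS (meets Singleton bound).


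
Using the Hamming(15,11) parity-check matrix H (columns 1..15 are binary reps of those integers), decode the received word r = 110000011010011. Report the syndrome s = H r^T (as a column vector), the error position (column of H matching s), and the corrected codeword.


s = (1, 0, 0, 0)^T, error position = 8, corrected codeword c = 110000001010011

Compute s = H r^T mod 2 one row at a time:
  s_1 = 1 + 1 + 0 + 1 + 0 + 0 + 1 + 1 = 5 ≡ 1 (mod 2).
  s_2 = 0 + 0 + 0 + 0 + 0 + 0 + 1 + 1 = 2 ≡ 0 (mod 2).
  s_3 = 1 + 0 + 0 + 0 + 0 + 1 + 1 + 1 = 4 ≡ 0 (mod 2).
  s_4 = 1 + 0 + 0 + 0 + 1 + 1 + 0 + 1 = 4 ≡ 0 (mod 2).
s = (1, 0, 0, 0)^T — this equals column 8 of H (binary 1000), so error is at position 8.
Correct: flip bit 8 of r = 110000011010011 to get c = 110000001010011.


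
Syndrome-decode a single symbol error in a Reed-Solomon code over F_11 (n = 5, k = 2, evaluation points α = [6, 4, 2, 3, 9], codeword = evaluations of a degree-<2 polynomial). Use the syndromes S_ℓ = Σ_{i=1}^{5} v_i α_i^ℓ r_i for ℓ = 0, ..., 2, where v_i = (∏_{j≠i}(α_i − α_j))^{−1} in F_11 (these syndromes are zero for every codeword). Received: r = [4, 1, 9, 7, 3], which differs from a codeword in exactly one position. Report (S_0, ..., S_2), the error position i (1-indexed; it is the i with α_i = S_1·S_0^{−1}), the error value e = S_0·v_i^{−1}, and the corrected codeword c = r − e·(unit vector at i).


S = (6, 7, 10), error at position 4, error magnitude e = 2, c = [4, 1, 9, 5, 3].

Step 1: column multipliers v_i = (∏_{j≠i}(α_i − α_j))^{−1} mod 11.
  i = 1 (α = 6): (6−4)(6−2)(6−3)(6−9) = 2·4·3·(−3) = −72 ≡ 5, so v_1 = 5^{−1} = 9 (mod 11).
  i = 2 (α = 4): (4−6)(4−2)(4−3)(4−9) = (−2)·2·1·(−5) = 20 ≡ 9, so v_2 = 9^{−1} = 5 (mod 11).
  i = 3 (α = 2): (2−6)(2−4)(2−3)(2−9) = (−4)·(−2)·(−1)·(−7) = 56 ≡ 1, so v_3 = 1^{−1} = 1 (mod 11).
  i = 4 (α = 3): (3−6)(3−4)(3−2)(3−9) = (−3)·(−1)·1·(−6) = −18 ≡ 4, so v_4 = 4^{−1} = 3 (mod 11).
  i = 5 (α = 9): (9−6)(9−4)(9−2)(9−3) = 3·5·7·6 = 630 ≡ 3, so v_5 = 3^{−1} = 4 (mod 11).
  v = [9, 5, 1, 3, 4].
Step 2: syndromes of r = [4, 1, 9, 7, 3] (all sums mod 11).
  S_0 = Σ v_i r_i = 9·4 + 5·1 + 1·9 + 3·7 + 4·3 = 83 ≡ 6.
  S_1 = Σ v_i α_i r_i = 9·6·4 + 5·4·1 + 1·2·9 + 3·3·7 + 4·9·3 = 425 ≡ 7.
  α_i^2 mod 11 = [3, 5, 4, 9, 4].
  S_2 = Σ v_i α_i^2 r_i = 9·3·4 + 5·5·1 + 1·4·9 + 3·9·7 + 4·4·3 = 406 ≡ 10.
  S = (6, 7, 10) ≠ 0, so r is not a codeword (an error is present).
Step 3: locate the error. For a single error e at position i, S_ℓ = v_i·e·α_i^ℓ, so α_err = S_1/S_0.
  S_0^{−1} = 6^{−1} = 2 (mod 11), so α_err = 7·2 = 14 ≡ 3 = α_4. Error position i = 4.
  Consistency check: S_2/S_1 = 10·8 = 80 ≡ 3 = α_err ✓ (single-error assumption holds).
Step 4: error magnitude e = S_0/v_4 = S_0·∏_{j≠4}(α_4 − α_j) = 6·4 = 24 ≡ 2 (mod 11).
Step 5: correct position 4: c_4 = r_4 − e = 7 − 2 ≡ 5 (mod 11). Hence c = [4, 1, 9, 5, 3].
  Check: interpolating c through the α_i gives m(x) = 6 + 7·x (degree < 2) with m(α_i) = c_i for every i, so c is indeed a codeword.


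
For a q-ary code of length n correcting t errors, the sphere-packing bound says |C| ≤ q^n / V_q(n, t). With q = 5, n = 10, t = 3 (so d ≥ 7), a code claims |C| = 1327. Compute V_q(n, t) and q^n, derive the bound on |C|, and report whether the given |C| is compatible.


V_q(n, t) = 8441, q^n = 9765625, Hamming bound = 1156, |C| = 1327 > bound (violated).

Step 1: Compute V_q(n, t) = Σ_{j=0}^3 C(n, j) (q−1)^j.
  j = 0: C(10,0)·(4)^0 = 1·1 = 1.
  j = 1: C(10,1)·(4)^1 = 10·4 = 40.
  j = 2: C(10,2)·(4)^2 = 45·16 = 720.
  j = 3: C(10,3)·(4)^3 = 120·64 = 7680.
  V_q(n, t) = 1 + 40 + 720 + 7680 = 8441.
Step 2: q^n = 5^10 = 9765625.
Step 3: Hamming bound ⌊q^n / V_q(n,t)⌋ = ⌊9765625/8441⌋ = 1156.
Step 4: Compare |C| = 1327 to 1156: violated.
The claimed |C| lies above the Hamming bound, so no 5-ary code of length 10 with d ≥ 7 can have 1327 codewords.


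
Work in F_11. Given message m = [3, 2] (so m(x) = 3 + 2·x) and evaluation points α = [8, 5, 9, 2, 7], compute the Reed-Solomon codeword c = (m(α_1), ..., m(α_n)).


c = [8, 2, 10, 7, 6]

Message polynomial: m(x) = 3 + 2·x (mod 11).
For each evaluation point α_i, compute m(α_i) mod 11:
  α_1 = 8: Horner steps 2 → 8, so m(8) = 8.
  α_2 = 5: Horner steps 2 → 2, so m(5) = 2.
  α_3 = 9: Horner steps 2 → 10, so m(9) = 10.
  α_4 = 2: Horner steps 2 → 7, so m(2) = 7.
  α_5 = 7: Horner steps 2 → 6, so m(7) = 6.
Codeword c = [8, 2, 10, 7, 6] ∈ F_11^5.


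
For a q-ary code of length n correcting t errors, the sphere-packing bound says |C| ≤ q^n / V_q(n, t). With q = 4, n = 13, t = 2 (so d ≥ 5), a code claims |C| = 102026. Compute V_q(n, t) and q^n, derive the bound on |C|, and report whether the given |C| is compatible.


V_q(n, t) = 742, q^n = 67108864, Hamming bound = 90443, |C| = 102026 > bound (violated).

Step 1: Compute V_q(n, t) = Σ_{j=0}^2 C(n, j) (q−1)^j.
  j = 0: C(13,0)·(3)^0 = 1·1 = 1.
  j = 1: C(13,1)·(3)^1 = 13·3 = 39.
  j = 2: C(13,2)·(3)^2 = 78·9 = 702.
  V_q(n, t) = 1 + 39 + 702 = 742.
Step 2: q^n = 4^13 = 67108864.
Step 3: Hamming bound ⌊q^n / V_q(n,t)⌋ = ⌊67108864/742⌋ = 90443.
Step 4: Compare |C| = 102026 to 90443: violated.
The claimed |C| lies above the Hamming bound, so no 4-ary code of length 13 with d ≥ 5 can have 102026 codewords.


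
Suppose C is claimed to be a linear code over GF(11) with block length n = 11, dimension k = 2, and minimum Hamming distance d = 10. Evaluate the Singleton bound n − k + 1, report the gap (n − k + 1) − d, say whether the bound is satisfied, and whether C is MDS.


Singleton RHS = n − k + 1 = 10, slack = 0, bound satisfied, MDS.

Singleton bound: d ≤ n − k + 1.
Here n = 11, k = 2, so n − k + 1 = 10.
Given d = 10, check d ≤ 10: YES.
Slack = (n − k + 1) − d = 0.
The code is MDS (slack = 0).
Description: the claimed parameters are [11, 2, 10]_11; such a code would be MDS (meets Singleton bound).


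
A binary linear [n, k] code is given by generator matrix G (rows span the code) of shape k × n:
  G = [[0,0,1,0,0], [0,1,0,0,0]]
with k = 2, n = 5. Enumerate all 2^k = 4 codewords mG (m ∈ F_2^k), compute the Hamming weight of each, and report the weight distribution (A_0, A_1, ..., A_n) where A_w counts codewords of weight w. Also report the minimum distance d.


Weight distribution: A_0 = 1, A_1 = 2, A_2 = 1. Minimum distance d = 1.

Enumerate all 2^2 = 4 messages m ∈ F_2^2.
For each, compute codeword c = mG in F_2^5, then tally its weight.
  m = 00 → c = 00000, weight = 0.
  m = 10 → c = 00100, weight = 1.
  m = 01 → c = 01000, weight = 1.
  m = 11 → c = 01100, weight = 2.
Tally weights:
  weight 0: 1 codewords.
  weight 1: 2 codewords.
  weight 2: 1 codewords.
Minimum distance d = smallest w > 0 with A_w > 0 = 1.
Sanity: Σ A_w = 4 = 2^2 = 4 ✓.


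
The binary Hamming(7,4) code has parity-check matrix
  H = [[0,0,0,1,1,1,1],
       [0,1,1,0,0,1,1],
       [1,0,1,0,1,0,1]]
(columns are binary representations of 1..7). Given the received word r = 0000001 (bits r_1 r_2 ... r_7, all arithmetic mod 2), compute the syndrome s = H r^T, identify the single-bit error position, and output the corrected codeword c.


s = (1, 1, 1)^T, error position = 7, corrected codeword c = 0000000

Compute s = H r^T mod 2 one row at a time:
  s_1 = 0 + 0 + 0 + 1 = 1 ≡ 1 (mod 2).
  s_2 = 0 + 0 + 0 + 1 = 1 ≡ 1 (mod 2).
  s_3 = 0 + 0 + 0 + 1 = 1 ≡ 1 (mod 2).
s = (1, 1, 1)^T — this equals column 7 of H (binary 111), so error is at position 7.
Correct: flip bit 7 of r = 0000001 to get c = 0000000.


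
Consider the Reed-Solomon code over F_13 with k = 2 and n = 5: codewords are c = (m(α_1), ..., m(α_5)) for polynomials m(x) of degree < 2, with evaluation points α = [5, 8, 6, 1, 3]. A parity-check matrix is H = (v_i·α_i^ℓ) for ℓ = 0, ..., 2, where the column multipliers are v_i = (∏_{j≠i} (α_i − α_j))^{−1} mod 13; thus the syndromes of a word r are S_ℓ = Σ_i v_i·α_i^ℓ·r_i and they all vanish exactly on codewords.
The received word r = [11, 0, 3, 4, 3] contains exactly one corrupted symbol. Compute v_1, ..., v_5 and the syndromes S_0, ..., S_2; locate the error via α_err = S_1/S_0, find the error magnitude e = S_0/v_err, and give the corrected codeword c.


S = (3, 9, 1), error at position 5, error magnitude e = 2, c = [11, 0, 3, 4, 1].

Step 1: column multipliers v_i = (∏_{j≠i}(α_i − α_j))^{−1} mod 13.
  i = 1 (α = 5): (5−8)(5−6)(5−1)(5−3) = (−3)·(−1)·4·2 = 24 ≡ 11, so v_1 = 11^{−1} = 6 (mod 13).
  i = 2 (α = 8): (8−5)(8−6)(8−1)(8−3) = 3·2·7·5 = 210 ≡ 2, so v_2 = 2^{−1} = 7 (mod 13).
  i = 3 (α = 6): (6−5)(6−8)(6−1)(6−3) = 1·(−2)·5·3 = −30 ≡ 9, so v_3 = 9^{−1} = 3 (mod 13).
  i = 4 (α = 1): (1−5)(1−8)(1−6)(1−3) = (−4)·(−7)·(−5)·(−2) = 280 ≡ 7, so v_4 = 7^{−1} = 2 (mod 13).
  i = 5 (α = 3): (3−5)(3−8)(3−6)(3−1) = (−2)·(−5)·(−3)·2 = −60 ≡ 5, so v_5 = 5^{−1} = 8 (mod 13).
  v = [6, 7, 3, 2, 8].
Step 2: syndromes of r = [11, 0, 3, 4, 3] (all sums mod 13).
  S_0 = Σ v_i r_i = 6·11 + 7·0 + 3·3 + 2·4 + 8·3 = 107 ≡ 3.
  S_1 = Σ v_i α_i r_i = 6·5·11 + 7·8·0 + 3·6·3 + 2·1·4 + 8·3·3 = 464 ≡ 9.
  α_i^2 mod 13 = [12, 12, 10, 1, 9].
  S_2 = Σ v_i α_i^2 r_i = 6·12·11 + 7·12·0 + 3·10·3 + 2·1·4 + 8·9·3 = 1106 ≡ 1.
  S = (3, 9, 1) ≠ 0, so r is not a codeword (an error is present).
Step 3: locate the error. For a single error e at position i, S_ℓ = v_i·e·α_i^ℓ, so α_err = S_1/S_0.
  S_0^{−1} = 3^{−1} = 9 (mod 13), so α_err = 9·9 = 81 ≡ 3 = α_5. Error position i = 5.
  Consistency check: S_2/S_1 = 1·3 = 3 ≡ 3 = α_err ✓ (single-error assumption holds).
Step 4: error magnitude e = S_0/v_5 = S_0·∏_{j≠5}(α_5 − α_j) = 3·5 = 15 ≡ 2 (mod 13).
Step 5: correct position 5: c_5 = r_5 − e = 3 − 2 ≡ 1 (mod 13). Hence c = [11, 0, 3, 4, 1].
  Check: interpolating c through the α_i gives m(x) = 12 + 5·x (degree < 2) with m(α_i) = c_i for every i, so c is indeed a codeword.


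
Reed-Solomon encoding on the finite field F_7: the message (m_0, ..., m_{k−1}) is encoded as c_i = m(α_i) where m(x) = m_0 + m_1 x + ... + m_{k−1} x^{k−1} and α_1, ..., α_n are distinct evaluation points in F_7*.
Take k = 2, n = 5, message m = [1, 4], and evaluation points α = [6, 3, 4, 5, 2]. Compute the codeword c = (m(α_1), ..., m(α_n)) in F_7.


c = [4, 6, 3, 0, 2]

Message polynomial: m(x) = 1 + 4·x (mod 7).
For each evaluation point α_i, compute m(α_i) mod 7:
  α_1 = 6: Horner steps 4 → 4, so m(6) = 4.
  α_2 = 3: Horner steps 4 → 6, so m(3) = 6.
  α_3 = 4: Horner steps 4 → 3, so m(4) = 3.
  α_4 = 5: Horner steps 4 → 0, so m(5) = 0.
  α_5 = 2: Horner steps 4 → 2, so m(2) = 2.
Codeword c = [4, 6, 3, 0, 2] ∈ F_7^5.


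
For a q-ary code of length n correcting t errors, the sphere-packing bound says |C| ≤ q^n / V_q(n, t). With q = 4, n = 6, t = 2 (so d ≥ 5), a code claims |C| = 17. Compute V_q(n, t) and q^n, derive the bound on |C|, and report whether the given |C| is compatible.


V_q(n, t) = 154, q^n = 4096, Hamming bound = 26, |C| = 17 ≤ bound (satisfied).

Step 1: Compute V_q(n, t) = Σ_{j=0}^2 C(n, j) (q−1)^j.
  j = 0: C(6,0)·(3)^0 = 1·1 = 1.
  j = 1: C(6,1)·(3)^1 = 6·3 = 18.
  j = 2: C(6,2)·(3)^2 = 15·9 = 135.
  V_q(n, t) = 1 + 18 + 135 = 154.
Step 2: q^n = 4^6 = 4096.
Step 3: Hamming bound ⌊q^n / V_q(n,t)⌋ = ⌊4096/154⌋ = 26.
Step 4: Compare |C| = 17 to 26: satisfied.
The claimed |C| lies below the Hamming bound.


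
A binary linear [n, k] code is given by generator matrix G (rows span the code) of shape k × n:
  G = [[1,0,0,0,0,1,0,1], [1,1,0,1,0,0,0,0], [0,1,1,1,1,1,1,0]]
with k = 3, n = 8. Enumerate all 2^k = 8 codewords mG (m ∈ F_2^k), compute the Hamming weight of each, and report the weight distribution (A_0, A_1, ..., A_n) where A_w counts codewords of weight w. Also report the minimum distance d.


Weight distribution: A_0 = 1, A_3 = 2, A_4 = 2, A_5 = 1, A_6 = 1, A_7 = 1. Minimum distance d = 3.

Enumerate all 2^3 = 8 messages m ∈ F_2^3.
For each, compute codeword c = mG in F_2^8, then tally its weight.
  m = 000 → c = 00000000, weight = 0.
  m = 100 → c = 10000101, weight = 3.
  m = 010 → c = 11010000, weight = 3.
  m = 110 → c = 01010101, weight = 4.
  m = 001 → c = 01111110, weight = 6.
  m = 101 → c = 11111011, weight = 7.
  m = 011 → c = 10101110, weight = 5.
  m = 111 → c = 00101011, weight = 4.
Tally weights:
  weight 0: 1 codewords.
  weight 3: 2 codewords.
  weight 4: 2 codewords.
  weight 5: 1 codewords.
  weight 6: 1 codewords.
  weight 7: 1 codewords.
Minimum distance d = smallest w > 0 with A_w > 0 = 3.
Sanity: Σ A_w = 8 = 2^3 = 8 ✓.


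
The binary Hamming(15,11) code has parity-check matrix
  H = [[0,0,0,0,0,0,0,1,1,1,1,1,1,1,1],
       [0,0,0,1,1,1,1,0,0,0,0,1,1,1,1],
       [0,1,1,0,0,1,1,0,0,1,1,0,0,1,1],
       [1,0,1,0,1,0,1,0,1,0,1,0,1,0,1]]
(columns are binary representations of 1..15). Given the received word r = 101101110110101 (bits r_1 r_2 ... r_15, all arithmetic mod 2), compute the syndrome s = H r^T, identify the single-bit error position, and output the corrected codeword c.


s = (1, 1, 0, 0)^T, error position = 12, corrected codeword c = 101101110111101

Compute s = H r^T mod 2 one row at a time:
  s_1 = 1 + 0 + 1 + 1 + 0 + 1 + 0 + 1 = 5 ≡ 1 (mod 2).
  s_2 = 1 + 0 + 1 + 1 + 0 + 1 + 0 + 1 = 5 ≡ 1 (mod 2).
  s_3 = 0 + 1 + 1 + 1 + 1 + 1 + 0 + 1 = 6 ≡ 0 (mod 2).
  s_4 = 1 + 1 + 0 + 1 + 0 + 1 + 1 + 1 = 6 ≡ 0 (mod 2).
s = (1, 1, 0, 0)^T — this equals column 12 of H (binary 1100), so error is at position 12.
Correct: flip bit 12 of r = 101101110110101 to get c = 101101110111101.


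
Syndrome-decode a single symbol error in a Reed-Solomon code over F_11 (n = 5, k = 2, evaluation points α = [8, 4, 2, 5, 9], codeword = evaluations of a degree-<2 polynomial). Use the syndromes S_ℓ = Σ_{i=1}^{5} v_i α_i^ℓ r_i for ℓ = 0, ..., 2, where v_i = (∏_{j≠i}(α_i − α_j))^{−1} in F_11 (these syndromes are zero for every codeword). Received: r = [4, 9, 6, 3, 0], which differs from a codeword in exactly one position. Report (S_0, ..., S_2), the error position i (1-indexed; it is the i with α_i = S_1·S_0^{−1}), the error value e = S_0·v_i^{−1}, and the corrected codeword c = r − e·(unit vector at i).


S = (3, 4, 9), error at position 4, error magnitude e = 9, c = [4, 9, 6, 5, 0].

Step 1: column multipliers v_i = (∏_{j≠i}(α_i − α_j))^{−1} mod 11.
  i = 1 (α = 8): (8−4)(8−2)(8−5)(8−9) = 4·6·3·(−1) = −72 ≡ 5, so v_1 = 5^{−1} = 9 (mod 11).
  i = 2 (α = 4): (4−8)(4−2)(4−5)(4−9) = (−4)·2·(−1)·(−5) = −40 ≡ 4, so v_2 = 4^{−1} = 3 (mod 11).
  i = 3 (α = 2): (2−8)(2−4)(2−5)(2−9) = (−6)·(−2)·(−3)·(−7) = 252 ≡ 10, so v_3 = 10^{−1} = 10 (mod 11).
  i = 4 (α = 5): (5−8)(5−4)(5−2)(5−9) = (−3)·1·3·(−4) = 36 ≡ 3, so v_4 = 3^{−1} = 4 (mod 11).
  i = 5 (α = 9): (9−8)(9−4)(9−2)(9−5) = 1·5·7·4 = 140 ≡ 8, so v_5 = 8^{−1} = 7 (mod 11).
  v = [9, 3, 10, 4, 7].
Step 2: syndromes of r = [4, 9, 6, 3, 0] (all sums mod 11).
  S_0 = Σ v_i r_i = 9·4 + 3·9 + 10·6 + 4·3 + 7·0 = 135 ≡ 3.
  S_1 = Σ v_i α_i r_i = 9·8·4 + 3·4·9 + 10·2·6 + 4·5·3 + 7·9·0 = 576 ≡ 4.
  α_i^2 mod 11 = [9, 5, 4, 3, 4].
  S_2 = Σ v_i α_i^2 r_i = 9·9·4 + 3·5·9 + 10·4·6 + 4·3·3 + 7·4·0 = 735 ≡ 9.
  S = (3, 4, 9) ≠ 0, so r is not a codeword (an error is present).
Step 3: locate the error. For a single error e at position i, S_ℓ = v_i·e·α_i^ℓ, so α_err = S_1/S_0.
  S_0^{−1} = 3^{−1} = 4 (mod 11), so α_err = 4·4 = 16 ≡ 5 = α_4. Error position i = 4.
  Consistency check: S_2/S_1 = 9·3 = 27 ≡ 5 = α_err ✓ (single-error assumption holds).
Step 4: error magnitude e = S_0/v_4 = S_0·∏_{j≠4}(α_4 − α_j) = 3·3 = 9 ≡ 9 (mod 11).
Step 5: correct position 4: c_4 = r_4 − e = 3 − 9 ≡ 5 (mod 11). Hence c = [4, 9, 6, 5, 0].
  Check: interpolating c through the α_i gives m(x) = 3 + 7·x (degree < 2) with m(α_i) = c_i for every i, so c is indeed a codeword.


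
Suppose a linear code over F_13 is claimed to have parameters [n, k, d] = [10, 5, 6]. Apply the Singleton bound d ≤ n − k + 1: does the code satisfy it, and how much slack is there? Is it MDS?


Singleton RHS = n − k + 1 = 6, slack = 0, bound satisfied, MDS.

Singleton bound: d ≤ n − k + 1.
Here n = 10, k = 5, so n − k + 1 = 6.
Given d = 6, check d ≤ 6: YES.
Slack = (n − k + 1) − d = 0.
The code is MDS (slack = 0).
Description: the claimed parameters are [10, 5, 6]_13; such a code would be MDS (meets Singleton bound).


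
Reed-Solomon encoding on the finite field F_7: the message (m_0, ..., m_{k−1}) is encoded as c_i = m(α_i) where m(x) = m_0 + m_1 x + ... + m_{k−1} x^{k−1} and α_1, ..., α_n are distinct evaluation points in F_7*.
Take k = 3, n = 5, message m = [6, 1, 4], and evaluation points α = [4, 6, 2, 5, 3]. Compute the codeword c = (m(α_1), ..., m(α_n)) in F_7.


c = [4, 2, 3, 6, 3]

Message polynomial: m(x) = 6 + 1·x + 4·x^2 (mod 7).
For each evaluation point α_i, compute m(α_i) mod 7:
  α_1 = 4: Horner steps 4 → 3 → 4, so m(4) = 4.
  α_2 = 6: Horner steps 4 → 4 → 2, so m(6) = 2.
  α_3 = 2: Horner steps 4 → 2 → 3, so m(2) = 3.
  α_4 = 5: Horner steps 4 → 0 → 6, so m(5) = 6.
  α_5 = 3: Horner steps 4 → 6 → 3, so m(3) = 3.
Codeword c = [4, 2, 3, 6, 3] ∈ F_7^5.


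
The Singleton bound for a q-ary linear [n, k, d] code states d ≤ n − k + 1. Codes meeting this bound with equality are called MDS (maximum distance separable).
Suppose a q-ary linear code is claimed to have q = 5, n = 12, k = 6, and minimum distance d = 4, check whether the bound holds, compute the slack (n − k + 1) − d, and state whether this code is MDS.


Singleton RHS = n − k + 1 = 7, slack = 3, bound satisfied, not MDS.

Singleton bound: d ≤ n − k + 1.
Here n = 12, k = 6, so n − k + 1 = 7.
Given d = 4, check d ≤ 7: YES.
Slack = (n − k + 1) − d = 3.
The code is NOT MDS (slack = 3 > 0).
Description: the claimed parameters are [12, 6, 4]_5; such a code would be non-MDS.


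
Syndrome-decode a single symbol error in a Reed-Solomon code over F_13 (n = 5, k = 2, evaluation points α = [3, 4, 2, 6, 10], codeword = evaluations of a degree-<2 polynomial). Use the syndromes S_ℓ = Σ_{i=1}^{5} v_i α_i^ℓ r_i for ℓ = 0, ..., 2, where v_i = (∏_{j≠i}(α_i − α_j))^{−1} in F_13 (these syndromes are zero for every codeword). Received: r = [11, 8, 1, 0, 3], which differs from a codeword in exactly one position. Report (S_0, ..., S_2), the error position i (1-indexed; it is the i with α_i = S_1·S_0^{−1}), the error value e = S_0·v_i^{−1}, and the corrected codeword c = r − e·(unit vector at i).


S = (3, 5, 4), error at position 4, error magnitude e = 11, c = [11, 8, 1, 2, 3].

Step 1: column multipliers v_i = (∏_{j≠i}(α_i − α_j))^{−1} mod 13.
  i = 1 (α = 3): (3−4)(3−2)(3−6)(3−10) = (−1)·1·(−3)·(−7) = −21 ≡ 5, so v_1 = 5^{−1} = 8 (mod 13).
  i = 2 (α = 4): (4−3)(4−2)(4−6)(4−10) = 1·2·(−2)·(−6) = 24 ≡ 11, so v_2 = 11^{−1} = 6 (mod 13).
  i = 3 (α = 2): (2−3)(2−4)(2−6)(2−10) = (−1)·(−2)·(−4)·(−8) = 64 ≡ 12, so v_3 = 12^{−1} = 12 (mod 13).
  i = 4 (α = 6): (6−3)(6−4)(6−2)(6−10) = 3·2·4·(−4) = −96 ≡ 8, so v_4 = 8^{−1} = 5 (mod 13).
  i = 5 (α = 10): (10−3)(10−4)(10−2)(10−6) = 7·6·8·4 = 1344 ≡ 5, so v_5 = 5^{−1} = 8 (mod 13).
  v = [8, 6, 12, 5, 8].
Step 2: syndromes of r = [11, 8, 1, 0, 3] (all sums mod 13).
  S_0 = Σ v_i r_i = 8·11 + 6·8 + 12·1 + 5·0 + 8·3 = 172 ≡ 3.
  S_1 = Σ v_i α_i r_i = 8·3·11 + 6·4·8 + 12·2·1 + 5·6·0 + 8·10·3 = 720 ≡ 5.
  α_i^2 mod 13 = [9, 3, 4, 10, 9].
  S_2 = Σ v_i α_i^2 r_i = 8·9·11 + 6·3·8 + 12·4·1 + 5·10·0 + 8·9·3 = 1200 ≡ 4.
  S = (3, 5, 4) ≠ 0, so r is not a codeword (an error is present).
Step 3: locate the error. For a single error e at position i, S_ℓ = v_i·e·α_i^ℓ, so α_err = S_1/S_0.
  S_0^{−1} = 3^{−1} = 9 (mod 13), so α_err = 5·9 = 45 ≡ 6 = α_4. Error position i = 4.
  Consistency check: S_2/S_1 = 4·8 = 32 ≡ 6 = α_err ✓ (single-error assumption holds).
Step 4: error magnitude e = S_0/v_4 = S_0·∏_{j≠4}(α_4 − α_j) = 3·8 = 24 ≡ 11 (mod 13).
Step 5: correct position 4: c_4 = r_4 − e = 0 − 11 ≡ 2 (mod 13). Hence c = [11, 8, 1, 2, 3].
  Check: interpolating c through the α_i gives m(x) = 7 + 10·x (degree < 2) with m(α_i) = c_i for every i, so c is indeed a codeword.


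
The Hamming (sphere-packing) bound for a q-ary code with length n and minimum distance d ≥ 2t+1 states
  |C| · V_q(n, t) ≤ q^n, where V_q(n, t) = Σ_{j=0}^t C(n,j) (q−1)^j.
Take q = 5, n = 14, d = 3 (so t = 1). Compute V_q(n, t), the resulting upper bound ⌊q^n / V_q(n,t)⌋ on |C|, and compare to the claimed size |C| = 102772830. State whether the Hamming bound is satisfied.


V_q(n, t) = 57, q^n = 6103515625, Hamming bound = 107079221, |C| = 102772830 ≤ bound (satisfied).

Step 1: Compute V_q(n, t) = Σ_{j=0}^1 C(n, j) (q−1)^j.
  j = 0: C(14,0)·(4)^0 = 1·1 = 1.
  j = 1: C(14,1)·(4)^1 = 14·4 = 56.
  V_q(n, t) = 1 + 56 = 57.
Step 2: q^n = 5^14 = 6103515625.
Step 3: Hamming bound ⌊q^n / V_q(n,t)⌋ = ⌊6103515625/57⌋ = 107079221.
Step 4: Compare |C| = 102772830 to 107079221: satisfied.
The claimed |C| lies below the Hamming bound.


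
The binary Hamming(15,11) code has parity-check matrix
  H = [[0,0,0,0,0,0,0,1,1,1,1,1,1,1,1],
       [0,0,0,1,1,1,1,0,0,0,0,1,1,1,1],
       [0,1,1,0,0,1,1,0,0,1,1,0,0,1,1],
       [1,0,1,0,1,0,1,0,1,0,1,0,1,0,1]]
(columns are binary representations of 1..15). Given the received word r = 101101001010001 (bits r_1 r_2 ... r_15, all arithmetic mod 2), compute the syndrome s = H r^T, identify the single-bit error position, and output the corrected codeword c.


s = (1, 1, 0, 1)^T, error position = 13, corrected codeword c = 101101001010101

Compute s = H r^T mod 2 one row at a time:
  s_1 = 0 + 1 + 0 + 1 + 0 + 0 + 0 + 1 = 3 ≡ 1 (mod 2).
  s_2 = 1 + 0 + 1 + 0 + 0 + 0 + 0 + 1 = 3 ≡ 1 (mod 2).
  s_3 = 0 + 1 + 1 + 0 + 0 + 1 + 0 + 1 = 4 ≡ 0 (mod 2).
  s_4 = 1 + 1 + 0 + 0 + 1 + 1 + 0 + 1 = 5 ≡ 1 (mod 2).
s = (1, 1, 0, 1)^T — this equals column 13 of H (binary 1101), so error is at position 13.
Correct: flip bit 13 of r = 101101001010001 to get c = 101101001010101.


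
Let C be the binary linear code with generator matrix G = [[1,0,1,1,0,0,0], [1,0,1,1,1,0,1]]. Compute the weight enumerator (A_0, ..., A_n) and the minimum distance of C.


Weight distribution: A_0 = 1, A_2 = 1, A_3 = 1, A_5 = 1. Minimum distance d = 2.

Enumerate all 2^2 = 4 messages m ∈ F_2^2.
For each, compute codeword c = mG in F_2^7, then tally its weight.
  m = 00 → c = 0000000, weight = 0.
  m = 10 → c = 1011000, weight = 3.
  m = 01 → c = 1011101, weight = 5.
  m = 11 → c = 0000101, weight = 2.
Tally weights:
  weight 0: 1 codewords.
  weight 2: 1 codewords.
  weight 3: 1 codewords.
  weight 5: 1 codewords.
Minimum distance d = smallest w > 0 with A_w > 0 = 2.
Sanity: Σ A_w = 4 = 2^2 = 4 ✓.


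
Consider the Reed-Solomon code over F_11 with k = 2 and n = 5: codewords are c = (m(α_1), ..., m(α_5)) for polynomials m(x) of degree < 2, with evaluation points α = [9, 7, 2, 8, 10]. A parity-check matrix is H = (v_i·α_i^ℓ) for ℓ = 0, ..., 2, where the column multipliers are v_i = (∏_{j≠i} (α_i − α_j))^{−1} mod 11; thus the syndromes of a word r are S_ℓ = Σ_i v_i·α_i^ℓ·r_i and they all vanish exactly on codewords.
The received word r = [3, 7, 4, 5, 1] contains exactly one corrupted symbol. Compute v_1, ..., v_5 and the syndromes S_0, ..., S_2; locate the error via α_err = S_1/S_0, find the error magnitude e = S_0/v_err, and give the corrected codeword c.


S = (8, 5, 10), error at position 3, error magnitude e = 9, c = [3, 7, 6, 5, 1].

Step 1: column multipliers v_i = (∏_{j≠i}(α_i − α_j))^{−1} mod 11.
  i = 1 (α = 9): (9−7)(9−2)(9−8)(9−10) = 2·7·1·(−1) = −14 ≡ 8, so v_1 = 8^{−1} = 7 (mod 11).
  i = 2 (α = 7): (7−9)(7−2)(7−8)(7−10) = (−2)·5·(−1)·(−3) = −30 ≡ 3, so v_2 = 3^{−1} = 4 (mod 11).
  i = 3 (α = 2): (2−9)(2−7)(2−8)(2−10) = (−7)·(−5)·(−6)·(−8) = 1680 ≡ 8, so v_3 = 8^{−1} = 7 (mod 11).
  i = 4 (α = 8): (8−9)(8−7)(8−2)(8−10) = (−1)·1·6·(−2) = 12 ≡ 1, so v_4 = 1^{−1} = 1 (mod 11).
  i = 5 (α = 10): (10−9)(10−7)(10−2)(10−8) = 1·3·8·2 = 48 ≡ 4, so v_5 = 4^{−1} = 3 (mod 11).
  v = [7, 4, 7, 1, 3].
Step 2: syndromes of r = [3, 7, 4, 5, 1] (all sums mod 11).
  S_0 = Σ v_i r_i = 7·3 + 4·7 + 7·4 + 1·5 + 3·1 = 85 ≡ 8.
  S_1 = Σ v_i α_i r_i = 7·9·3 + 4·7·7 + 7·2·4 + 1·8·5 + 3·10·1 = 511 ≡ 5.
  α_i^2 mod 11 = [4, 5, 4, 9, 1].
  S_2 = Σ v_i α_i^2 r_i = 7·4·3 + 4·5·7 + 7·4·4 + 1·9·5 + 3·1·1 = 384 ≡ 10.
  S = (8, 5, 10) ≠ 0, so r is not a codeword (an error is present).
Step 3: locate the error. For a single error e at position i, S_ℓ = v_i·e·α_i^ℓ, so α_err = S_1/S_0.
  S_0^{−1} = 8^{−1} = 7 (mod 11), so α_err = 5·7 = 35 ≡ 2 = α_3. Error position i = 3.
  Consistency check: S_2/S_1 = 10·9 = 90 ≡ 2 = α_err ✓ (single-error assumption holds).
Step 4: error magnitude e = S_0/v_3 = S_0·∏_{j≠3}(α_3 − α_j) = 8·8 = 64 ≡ 9 (mod 11).
Step 5: correct position 3: c_3 = r_3 − e = 4 − 9 ≡ 6 (mod 11). Hence c = [3, 7, 6, 5, 1].
  Check: interpolating c through the α_i gives m(x) = 10 + 9·x (degree < 2) with m(α_i) = c_i for every i, so c is indeed a codeword.


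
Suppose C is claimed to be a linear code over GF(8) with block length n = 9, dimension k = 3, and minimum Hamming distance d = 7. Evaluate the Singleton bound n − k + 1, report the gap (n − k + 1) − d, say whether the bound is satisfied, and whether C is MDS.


Singleton RHS = n − k + 1 = 7, slack = 0, bound satisfied, MDS.

Singleton bound: d ≤ n − k + 1.
Here n = 9, k = 3, so n − k + 1 = 7.
Given d = 7, check d ≤ 7: YES.
Slack = (n − k + 1) − d = 0.
The code is MDS (slack = 0).
Description: the claimed parameters are [9, 3, 7]_8; such a code would be MDS (meets Singleton bound).


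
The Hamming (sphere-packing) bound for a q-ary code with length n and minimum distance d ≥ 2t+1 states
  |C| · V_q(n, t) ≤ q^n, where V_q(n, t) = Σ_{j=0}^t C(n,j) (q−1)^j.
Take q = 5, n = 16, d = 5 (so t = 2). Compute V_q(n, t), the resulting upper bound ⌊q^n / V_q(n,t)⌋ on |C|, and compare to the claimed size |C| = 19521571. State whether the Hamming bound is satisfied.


V_q(n, t) = 1985, q^n = 152587890625, Hamming bound = 76870473, |C| = 19521571 ≤ bound (satisfied).

Step 1: Compute V_q(n, t) = Σ_{j=0}^2 C(n, j) (q−1)^j.
  j = 0: C(16,0)·(4)^0 = 1·1 = 1.
  j = 1: C(16,1)·(4)^1 = 16·4 = 64.
  j = 2: C(16,2)·(4)^2 = 120·16 = 1920.
  V_q(n, t) = 1 + 64 + 1920 = 1985.
Step 2: q^n = 5^16 = 152587890625.
Step 3: Hamming bound ⌊q^n / V_q(n,t)⌋ = ⌊152587890625/1985⌋ = 76870473.
Step 4: Compare |C| = 19521571 to 76870473: satisfied.
The claimed |C| lies below the Hamming bound.


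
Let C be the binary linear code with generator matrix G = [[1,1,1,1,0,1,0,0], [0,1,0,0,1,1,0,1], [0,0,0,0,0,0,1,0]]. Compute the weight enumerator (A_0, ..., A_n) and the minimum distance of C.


Weight distribution: A_0 = 1, A_1 = 1, A_4 = 1, A_5 = 3, A_6 = 2. Minimum distance d = 1.

Enumerate all 2^3 = 8 messages m ∈ F_2^3.
For each, compute codeword c = mG in F_2^8, then tally its weight.
  m = 000 → c = 00000000, weight = 0.
  m = 100 → c = 11110100, weight = 5.
  m = 010 → c = 01001101, weight = 4.
  m = 110 → c = 10111001, weight = 5.
  m = 001 → c = 00000010, weight = 1.
  m = 101 → c = 11110110, weight = 6.
  m = 011 → c = 01001111, weight = 5.
  m = 111 → c = 10111011, weight = 6.
Tally weights:
  weight 0: 1 codewords.
  weight 1: 1 codewords.
  weight 4: 1 codewords.
  weight 5: 3 codewords.
  weight 6: 2 codewords.
Minimum distance d = smallest w > 0 with A_w > 0 = 1.
Sanity: Σ A_w = 8 = 2^3 = 8 ✓.


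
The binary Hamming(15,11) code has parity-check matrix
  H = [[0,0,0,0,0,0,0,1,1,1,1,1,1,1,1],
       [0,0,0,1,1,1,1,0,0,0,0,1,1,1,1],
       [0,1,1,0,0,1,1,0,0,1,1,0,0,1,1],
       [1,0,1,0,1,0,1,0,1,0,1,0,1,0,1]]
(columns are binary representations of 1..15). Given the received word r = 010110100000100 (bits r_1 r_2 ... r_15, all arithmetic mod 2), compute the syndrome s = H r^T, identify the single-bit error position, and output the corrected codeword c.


s = (1, 0, 0, 1)^T, error position = 9, corrected codeword c = 010110101000100

Compute s = H r^T mod 2 one row at a time:
  s_1 = 0 + 0 + 0 + 0 + 0 + 1 + 0 + 0 = 1 ≡ 1 (mod 2).
  s_2 = 1 + 1 + 0 + 1 + 0 + 1 + 0 + 0 = 4 ≡ 0 (mod 2).
  s_3 = 1 + 0 + 0 + 1 + 0 + 0 + 0 + 0 = 2 ≡ 0 (mod 2).
  s_4 = 0 + 0 + 1 + 1 + 0 + 0 + 1 + 0 = 3 ≡ 1 (mod 2).
s = (1, 0, 0, 1)^T — this equals column 9 of H (binary 1001), so error is at position 9.
Correct: flip bit 9 of r = 010110100000100 to get c = 010110101000100.


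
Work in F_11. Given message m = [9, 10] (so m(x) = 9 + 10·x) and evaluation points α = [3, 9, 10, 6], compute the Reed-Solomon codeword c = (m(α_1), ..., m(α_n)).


c = [6, 0, 10, 3]

Message polynomial: m(x) = 9 + 10·x (mod 11).
For each evaluation point α_i, compute m(α_i) mod 11:
  α_1 = 3: Horner steps 10 → 6, so m(3) = 6.
  α_2 = 9: Horner steps 10 → 0, so m(9) = 0.
  α_3 = 10: Horner steps 10 → 10, so m(10) = 10.
  α_4 = 6: Horner steps 10 → 3, so m(6) = 3.
Codeword c = [6, 0, 10, 3] ∈ F_11^4.
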